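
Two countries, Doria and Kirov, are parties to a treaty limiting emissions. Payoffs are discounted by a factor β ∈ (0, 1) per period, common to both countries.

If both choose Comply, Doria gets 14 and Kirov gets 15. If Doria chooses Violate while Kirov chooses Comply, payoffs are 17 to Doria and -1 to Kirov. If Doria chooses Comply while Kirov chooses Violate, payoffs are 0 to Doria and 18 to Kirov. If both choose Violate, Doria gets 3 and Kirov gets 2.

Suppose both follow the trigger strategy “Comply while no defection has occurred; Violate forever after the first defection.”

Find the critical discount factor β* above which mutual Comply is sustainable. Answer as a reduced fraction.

3/14

Doria: cooperation gives 14 each period; deviation gives 17 once then 3 forever.
  14/(1−β) ≥ 17 + 3β/(1−β) ⇒ β ≥ 3/14.
Kirov: cooperation gives 15 each period; deviation gives 18 once then 2 forever.
  β ≥ 3/16.
Both must hold, so the binding constraint is Doria's: β ≥ 3/14.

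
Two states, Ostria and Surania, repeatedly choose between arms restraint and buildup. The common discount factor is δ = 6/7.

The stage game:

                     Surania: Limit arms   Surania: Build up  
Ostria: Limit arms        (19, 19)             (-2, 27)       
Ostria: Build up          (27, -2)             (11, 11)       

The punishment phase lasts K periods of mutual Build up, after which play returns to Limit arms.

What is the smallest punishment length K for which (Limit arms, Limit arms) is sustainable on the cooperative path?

2

No profitable deviation requires (19−11)(δ+…+δ^K) ≥ 27−19, i.e. δ+…+δ^K ≥ 1 ≈ 1.0000.
With δ = 6/7, the partial sums are K=1: 0.8571, K=2: 1.5918.
K = 2 is the first length at which the sum reaches 1.0000.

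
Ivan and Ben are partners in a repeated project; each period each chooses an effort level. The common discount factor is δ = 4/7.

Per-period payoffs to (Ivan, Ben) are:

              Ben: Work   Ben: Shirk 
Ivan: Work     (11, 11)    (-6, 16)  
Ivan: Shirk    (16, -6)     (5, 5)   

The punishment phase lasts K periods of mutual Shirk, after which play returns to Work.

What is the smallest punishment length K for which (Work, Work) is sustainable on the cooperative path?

2

IC: δ(1−δ^K)/(1−δ) ≥ (16−11)/(11−5) = 5/6.
With δ = 4/7: need 1 − δ^K ≥ 5/6·(1−4/7)/(4/7), i.e. δ^K ≤ 0.3750.
Since (4/7)^1 = 0.5714 and (4/7)^2 = 0.3265, the smallest such K is 2.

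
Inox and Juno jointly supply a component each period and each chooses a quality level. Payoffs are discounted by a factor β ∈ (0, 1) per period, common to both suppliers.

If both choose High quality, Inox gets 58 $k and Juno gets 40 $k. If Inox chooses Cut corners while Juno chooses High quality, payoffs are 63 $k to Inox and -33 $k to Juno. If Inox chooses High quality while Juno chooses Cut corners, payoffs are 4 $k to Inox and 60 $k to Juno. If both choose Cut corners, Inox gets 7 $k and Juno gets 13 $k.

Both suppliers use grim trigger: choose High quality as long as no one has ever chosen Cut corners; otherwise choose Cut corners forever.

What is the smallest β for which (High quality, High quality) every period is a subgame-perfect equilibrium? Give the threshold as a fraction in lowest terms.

Inox's threshold: (63−58)/(63−7) = 5/56.
Juno's threshold: (60−40)/(60−13) = 20/47.
5/56 < 20/47, so Juno binds and β* = 20/47.

20/47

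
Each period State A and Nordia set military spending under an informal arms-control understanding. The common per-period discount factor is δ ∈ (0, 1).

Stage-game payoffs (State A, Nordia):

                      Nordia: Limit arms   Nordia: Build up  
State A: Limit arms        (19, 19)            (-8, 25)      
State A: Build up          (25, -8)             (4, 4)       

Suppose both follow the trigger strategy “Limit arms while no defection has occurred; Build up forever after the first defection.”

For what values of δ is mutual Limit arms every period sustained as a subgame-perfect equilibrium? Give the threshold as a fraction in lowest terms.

2/7

Cooperation forever yields 19 each period: 19/(1−δ).
Deviating yields 25 once, then 4 forever: 25 + 4δ/(1−δ).
No profitable deviation requires 19/(1−δ) ≥ 25 + 4δ/(1−δ).
Multiplying by (1−δ): 19 ≥ 25(1−δ) + 4δ = 25 − 21δ.
So 21δ ≥ 6, i.e. δ ≥ 6/21 = 2/7.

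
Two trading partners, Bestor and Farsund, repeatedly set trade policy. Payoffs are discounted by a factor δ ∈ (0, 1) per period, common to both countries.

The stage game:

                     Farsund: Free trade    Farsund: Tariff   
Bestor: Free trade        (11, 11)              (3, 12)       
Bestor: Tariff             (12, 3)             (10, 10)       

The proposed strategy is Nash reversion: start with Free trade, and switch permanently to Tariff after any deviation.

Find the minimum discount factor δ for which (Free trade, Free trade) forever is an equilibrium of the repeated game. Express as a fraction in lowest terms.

Under grim trigger the critical discount factor is (T−C)/(T−P) with T = 12, C = 11, P = 10.
δ* = (12−11)/(12−10) = 1/2.

1/2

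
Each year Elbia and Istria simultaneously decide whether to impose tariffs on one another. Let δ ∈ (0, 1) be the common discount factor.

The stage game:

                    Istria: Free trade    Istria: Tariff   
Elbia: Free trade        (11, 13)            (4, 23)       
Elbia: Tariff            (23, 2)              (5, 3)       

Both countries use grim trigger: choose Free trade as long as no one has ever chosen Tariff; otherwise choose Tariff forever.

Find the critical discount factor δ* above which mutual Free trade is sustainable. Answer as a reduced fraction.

2/3

Elbia: cooperation gives 11 each period; deviation gives 23 once then 5 forever.
  11/(1−δ) ≥ 23 + 5δ/(1−δ) ⇒ δ ≥ 12/18 = 2/3.
Istria: cooperation gives 13 each period; deviation gives 23 once then 3 forever.
  δ ≥ 10/20 = 1/2.
Both must hold, so the binding constraint is Elbia's: δ ≥ 2/3.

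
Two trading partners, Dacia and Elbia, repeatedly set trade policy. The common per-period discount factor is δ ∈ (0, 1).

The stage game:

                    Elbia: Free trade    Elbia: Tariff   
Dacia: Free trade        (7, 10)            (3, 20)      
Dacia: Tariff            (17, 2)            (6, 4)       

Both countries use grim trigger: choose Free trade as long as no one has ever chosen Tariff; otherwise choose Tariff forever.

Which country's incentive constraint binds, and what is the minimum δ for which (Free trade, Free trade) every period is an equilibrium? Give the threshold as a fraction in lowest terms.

Dacia; δ ≥ 10/11

Dacia: cooperation gives 7 each period; deviation gives 17 once then 6 forever.
  7/(1−δ) ≥ 17 + 6δ/(1−δ) ⇒ δ ≥ 10/11.
Elbia: cooperation gives 10 each period; deviation gives 20 once then 4 forever.
  δ ≥ 10/16 = 5/8.
Both must hold, so the binding constraint is Dacia's: δ ≥ 10/11.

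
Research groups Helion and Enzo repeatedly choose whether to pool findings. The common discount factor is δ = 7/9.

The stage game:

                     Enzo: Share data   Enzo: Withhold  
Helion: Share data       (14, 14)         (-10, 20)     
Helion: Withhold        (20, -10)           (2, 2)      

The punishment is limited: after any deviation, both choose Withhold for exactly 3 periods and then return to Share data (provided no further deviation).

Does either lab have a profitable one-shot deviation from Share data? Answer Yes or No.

A one-shot deviation gives 20 now, then 2 for 3 periods, then back to 14.
Gain from deviating: (20−14) today; loss: (14−2) in each of the next 3 periods.
No-deviation condition: (14−2)(δ+…+δ^3) ≥ 20−14, i.e. δ+…+δ^3 ≥ 1/2.
At δ = 7/9: δ+…+δ^3 = 1.8532 ≥ 0.5000.
So cooperation is sustainable.

No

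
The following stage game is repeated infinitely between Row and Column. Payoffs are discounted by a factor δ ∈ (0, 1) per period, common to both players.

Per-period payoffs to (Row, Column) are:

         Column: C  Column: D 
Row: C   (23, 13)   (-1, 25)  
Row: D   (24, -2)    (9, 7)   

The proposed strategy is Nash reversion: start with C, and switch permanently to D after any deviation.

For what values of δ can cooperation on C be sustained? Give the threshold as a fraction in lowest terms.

2/3

Row: cooperation gives 23 each period; deviation gives 24 once then 9 forever.
  23/(1−δ) ≥ 24 + 9δ/(1−δ) ⇒ δ ≥ 1/15.
Column: cooperation gives 13 each period; deviation gives 25 once then 7 forever.
  δ ≥ 12/18 = 2/3.
Both must hold, so the binding constraint is Column's: δ ≥ 2/3.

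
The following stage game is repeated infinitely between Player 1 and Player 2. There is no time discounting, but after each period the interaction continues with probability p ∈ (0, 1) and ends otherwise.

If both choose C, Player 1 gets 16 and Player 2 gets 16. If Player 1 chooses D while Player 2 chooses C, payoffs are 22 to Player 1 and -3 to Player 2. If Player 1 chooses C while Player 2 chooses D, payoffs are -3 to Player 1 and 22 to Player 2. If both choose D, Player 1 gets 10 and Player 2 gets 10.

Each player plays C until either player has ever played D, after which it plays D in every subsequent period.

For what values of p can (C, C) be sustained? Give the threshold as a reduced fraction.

With no time discounting, the continuation probability p plays the role of the discount factor.
Grim-trigger IC: 16/(1−p) ≥ 22 + 10p/(1−p) ⇒ p ≥ (22−16)/(22−10) = 1/2.

1/2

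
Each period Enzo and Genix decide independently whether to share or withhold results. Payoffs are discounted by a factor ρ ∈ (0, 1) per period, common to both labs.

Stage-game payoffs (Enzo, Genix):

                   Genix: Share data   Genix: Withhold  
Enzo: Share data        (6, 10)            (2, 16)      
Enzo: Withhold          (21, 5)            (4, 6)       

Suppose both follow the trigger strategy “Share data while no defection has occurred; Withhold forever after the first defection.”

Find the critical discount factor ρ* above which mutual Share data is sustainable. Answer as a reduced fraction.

15/17

Enzo: cooperation gives 6 each period; deviation gives 21 once then 4 forever.
  6/(1−ρ) ≥ 21 + 4ρ/(1−ρ) ⇒ ρ ≥ 15/17.
Genix: cooperation gives 10 each period; deviation gives 16 once then 6 forever.
  ρ ≥ 6/10 = 3/5.
Both must hold, so the binding constraint is Enzo's: ρ ≥ 15/17.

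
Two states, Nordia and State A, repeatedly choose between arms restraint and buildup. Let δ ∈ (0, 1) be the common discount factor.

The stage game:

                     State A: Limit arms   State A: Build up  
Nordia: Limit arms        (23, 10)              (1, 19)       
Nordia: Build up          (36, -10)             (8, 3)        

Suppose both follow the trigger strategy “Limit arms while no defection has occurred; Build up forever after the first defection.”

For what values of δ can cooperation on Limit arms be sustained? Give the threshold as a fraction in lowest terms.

Nordia's threshold: (36−23)/(36−8) = 13/28.
State A's threshold: (19−10)/(19−3) = 9/16.
13/28 < 9/16, so State A binds and δ* = 9/16.

9/16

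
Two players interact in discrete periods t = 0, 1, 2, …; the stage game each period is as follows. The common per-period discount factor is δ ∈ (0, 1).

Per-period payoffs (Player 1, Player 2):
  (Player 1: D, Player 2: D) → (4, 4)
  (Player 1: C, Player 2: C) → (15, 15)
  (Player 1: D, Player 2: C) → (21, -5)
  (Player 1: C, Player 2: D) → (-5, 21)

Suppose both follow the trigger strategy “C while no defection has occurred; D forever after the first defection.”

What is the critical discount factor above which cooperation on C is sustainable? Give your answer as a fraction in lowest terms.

Under grim trigger the critical discount factor is (T−C)/(T−P) with T = 21, C = 15, P = 4.
δ* = (21−15)/(21−4) = 6/17.

6/17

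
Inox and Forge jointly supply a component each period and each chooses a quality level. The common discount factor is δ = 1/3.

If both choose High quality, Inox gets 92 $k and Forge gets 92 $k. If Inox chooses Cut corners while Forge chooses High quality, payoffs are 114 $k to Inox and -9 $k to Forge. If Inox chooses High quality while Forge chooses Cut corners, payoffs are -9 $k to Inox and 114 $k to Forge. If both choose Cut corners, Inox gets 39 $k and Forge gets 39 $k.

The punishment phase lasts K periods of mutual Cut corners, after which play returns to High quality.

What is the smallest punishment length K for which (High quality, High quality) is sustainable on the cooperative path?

No profitable deviation requires (92−39)(δ+…+δ^K) ≥ 114−92, i.e. δ+…+δ^K ≥ 22/53 ≈ 0.4151.
With δ = 1/3, the partial sums are K=1: 0.3333, K=2: 0.4444.
K = 2 is the first length at which the sum reaches 0.4151.

2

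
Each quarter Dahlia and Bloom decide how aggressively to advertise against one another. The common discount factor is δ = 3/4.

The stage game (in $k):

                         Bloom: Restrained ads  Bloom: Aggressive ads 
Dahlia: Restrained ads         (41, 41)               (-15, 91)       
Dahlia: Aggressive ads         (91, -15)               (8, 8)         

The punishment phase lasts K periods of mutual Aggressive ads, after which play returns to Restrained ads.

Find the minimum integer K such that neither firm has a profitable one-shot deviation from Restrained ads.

IC: δ(1−δ^K)/(1−δ) ≥ (91−41)/(41−8) = 50/33.
With δ = 3/4: need 1 − δ^K ≥ 50/33·(1−3/4)/(3/4), i.e. δ^K ≤ 0.4949.
Since (3/4)^2 = 0.5625 and (3/4)^3 = 0.4219, the smallest such K is 3.

3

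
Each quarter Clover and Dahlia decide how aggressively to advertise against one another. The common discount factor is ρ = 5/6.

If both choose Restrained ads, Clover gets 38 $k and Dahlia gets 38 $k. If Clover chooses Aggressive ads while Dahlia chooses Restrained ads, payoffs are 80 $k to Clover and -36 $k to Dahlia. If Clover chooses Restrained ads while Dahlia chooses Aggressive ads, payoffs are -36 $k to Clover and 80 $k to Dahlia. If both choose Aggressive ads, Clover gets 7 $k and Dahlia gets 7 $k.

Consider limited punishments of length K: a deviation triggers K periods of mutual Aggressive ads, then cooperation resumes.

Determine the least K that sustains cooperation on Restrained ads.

2

Need Σ_{k=1}^{K} ρ^k ≥ (80−38)/(38−7) = 1.3548 at ρ = 5/6.
At K = 1 the sum is 0.8333 < 1.3548; at K = 2 it is 1.5278 ≥ 1.3548.
So the minimum punishment length is K = 2.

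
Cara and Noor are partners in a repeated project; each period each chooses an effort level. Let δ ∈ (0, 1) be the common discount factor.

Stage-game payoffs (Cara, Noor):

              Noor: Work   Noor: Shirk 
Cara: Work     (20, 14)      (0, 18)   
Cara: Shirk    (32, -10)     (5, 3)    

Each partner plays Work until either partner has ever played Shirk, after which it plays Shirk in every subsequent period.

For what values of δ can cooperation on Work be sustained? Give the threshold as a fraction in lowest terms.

4/9

Cara's threshold: (32−20)/(32−5) = 4/9.
Noor's threshold: (18−14)/(18−3) = 4/15.
4/9 > 4/15, so Cara binds and δ* = 4/9.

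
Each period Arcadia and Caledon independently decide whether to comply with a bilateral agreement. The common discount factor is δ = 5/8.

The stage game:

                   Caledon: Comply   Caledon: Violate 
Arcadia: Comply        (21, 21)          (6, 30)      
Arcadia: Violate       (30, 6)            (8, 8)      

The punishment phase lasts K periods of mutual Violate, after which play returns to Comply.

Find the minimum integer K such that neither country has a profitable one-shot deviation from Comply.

IC: δ(1−δ^K)/(1−δ) ≥ (30−21)/(21−8) = 9/13.
With δ = 5/8: need 1 − δ^K ≥ 9/13·(1−5/8)/(5/8), i.e. δ^K ≤ 0.5846.
Since (5/8)^1 = 0.6250 and (5/8)^2 = 0.3906, the smallest such K is 2.

2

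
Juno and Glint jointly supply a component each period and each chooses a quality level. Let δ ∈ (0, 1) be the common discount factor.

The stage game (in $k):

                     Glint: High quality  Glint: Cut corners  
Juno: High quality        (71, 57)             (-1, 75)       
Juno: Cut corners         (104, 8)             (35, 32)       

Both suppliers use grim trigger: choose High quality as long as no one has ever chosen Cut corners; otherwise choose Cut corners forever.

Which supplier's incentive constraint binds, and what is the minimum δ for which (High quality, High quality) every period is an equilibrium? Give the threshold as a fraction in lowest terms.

Juno; δ ≥ 11/23

Juno's threshold: (104−71)/(104−35) = 11/23.
Glint's threshold: (75−57)/(75−32) = 18/43.
11/23 > 18/43, so Juno binds and δ* = 11/23.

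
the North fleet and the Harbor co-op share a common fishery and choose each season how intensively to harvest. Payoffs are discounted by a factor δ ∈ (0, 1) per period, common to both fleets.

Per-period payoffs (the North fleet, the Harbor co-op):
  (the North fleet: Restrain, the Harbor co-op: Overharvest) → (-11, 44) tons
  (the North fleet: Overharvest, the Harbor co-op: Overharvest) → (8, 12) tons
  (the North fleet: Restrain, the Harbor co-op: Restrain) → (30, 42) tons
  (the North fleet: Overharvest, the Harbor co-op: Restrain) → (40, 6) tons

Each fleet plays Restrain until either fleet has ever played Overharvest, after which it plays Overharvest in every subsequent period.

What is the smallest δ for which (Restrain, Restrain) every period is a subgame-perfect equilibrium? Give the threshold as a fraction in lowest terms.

5/16

For the North fleet: deviation gain 40−30 = 10, per-period punishment loss 30−8 = 22. IC gives δ ≥ 10/32 = 5/16.
For the Harbor co-op: gain 2, loss 30 per period, so δ ≥ 2/32 = 1/16.
The tighter constraint is the North fleet's, so cooperation needs δ ≥ 5/16.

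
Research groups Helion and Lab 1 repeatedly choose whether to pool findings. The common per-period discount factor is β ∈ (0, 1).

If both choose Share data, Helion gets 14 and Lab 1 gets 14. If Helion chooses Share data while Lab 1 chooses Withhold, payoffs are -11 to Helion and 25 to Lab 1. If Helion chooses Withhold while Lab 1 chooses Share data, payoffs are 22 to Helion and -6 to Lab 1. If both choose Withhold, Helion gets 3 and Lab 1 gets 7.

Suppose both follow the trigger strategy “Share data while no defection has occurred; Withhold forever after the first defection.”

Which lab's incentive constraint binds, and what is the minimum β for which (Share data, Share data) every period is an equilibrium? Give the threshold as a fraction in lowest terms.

Helion: cooperation gives 14 each period; deviation gives 22 once then 3 forever.
  14/(1−β) ≥ 22 + 3β/(1−β) ⇒ β ≥ 8/19.
Lab 1: cooperation gives 14 each period; deviation gives 25 once then 7 forever.
  β ≥ 11/18.
Both must hold, so the binding constraint is Lab 1's: β ≥ 11/18.

Lab 1; β ≥ 11/18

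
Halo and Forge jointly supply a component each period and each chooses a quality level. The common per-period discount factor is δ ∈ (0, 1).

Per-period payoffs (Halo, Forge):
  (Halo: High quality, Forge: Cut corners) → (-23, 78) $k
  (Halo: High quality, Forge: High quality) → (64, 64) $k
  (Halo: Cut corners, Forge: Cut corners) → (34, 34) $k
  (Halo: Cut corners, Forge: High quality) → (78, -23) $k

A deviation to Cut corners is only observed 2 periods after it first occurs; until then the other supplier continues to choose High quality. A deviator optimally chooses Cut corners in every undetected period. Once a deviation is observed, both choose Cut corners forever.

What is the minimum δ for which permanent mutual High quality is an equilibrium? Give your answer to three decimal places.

A deviator earns 78 for 2 periods, then 34 forever; cooperating earns 64 forever. Multiplying the IC by (1−δ):
64 ≥ 78(1−δ^2) + 34δ^2, so 44·δ^2 ≥ 14 and δ^2 ≥ 7/22.
δ ≥ (7/22)^(1/2) ≈ 0.564.

0.564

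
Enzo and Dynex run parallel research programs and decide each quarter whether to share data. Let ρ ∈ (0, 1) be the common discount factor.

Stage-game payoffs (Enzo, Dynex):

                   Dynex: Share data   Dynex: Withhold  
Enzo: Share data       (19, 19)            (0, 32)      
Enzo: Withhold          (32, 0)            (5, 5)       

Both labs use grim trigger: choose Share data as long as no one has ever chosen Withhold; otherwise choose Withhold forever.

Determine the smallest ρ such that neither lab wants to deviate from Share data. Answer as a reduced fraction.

One-period gain from deviating is 32 − 19 = 13. The loss is 19 − 5 = 14 in every subsequent period, with present value 14·ρ/(1−ρ).
Deviation is unprofitable when 14·ρ/(1−ρ) ≥ 13, i.e. ρ/(1−ρ) ≥ 13/14.
Equivalently ρ ≥ 13/(13+14) = 13/27.

13/27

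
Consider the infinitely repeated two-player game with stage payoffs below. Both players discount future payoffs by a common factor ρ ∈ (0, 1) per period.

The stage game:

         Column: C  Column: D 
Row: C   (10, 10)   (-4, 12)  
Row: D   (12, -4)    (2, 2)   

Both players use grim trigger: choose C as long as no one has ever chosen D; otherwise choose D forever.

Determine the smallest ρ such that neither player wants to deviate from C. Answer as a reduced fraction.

1/5

Cooperation forever yields 10 each period: 10/(1−ρ).
Deviating yields 12 once, then 2 forever: 12 + 2ρ/(1−ρ).
No profitable deviation requires 10/(1−ρ) ≥ 12 + 2ρ/(1−ρ).
Multiplying by (1−ρ): 10 ≥ 12(1−ρ) + 2ρ = 12 − 10ρ.
So 10ρ ≥ 2, i.e. ρ ≥ 2/10 = 1/5.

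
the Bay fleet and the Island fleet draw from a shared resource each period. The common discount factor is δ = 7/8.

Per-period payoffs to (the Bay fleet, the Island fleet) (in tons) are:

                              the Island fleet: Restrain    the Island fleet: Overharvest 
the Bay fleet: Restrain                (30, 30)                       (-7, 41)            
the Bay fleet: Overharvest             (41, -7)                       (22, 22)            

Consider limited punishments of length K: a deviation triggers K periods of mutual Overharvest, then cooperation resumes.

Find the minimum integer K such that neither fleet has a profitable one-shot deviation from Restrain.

Need Σ_{k=1}^{K} δ^k ≥ (41−30)/(30−22) = 1.3750 at δ = 7/8.
At K = 1 the sum is 0.8750 < 1.3750; at K = 2 it is 1.6406 ≥ 1.3750.
So the minimum punishment length is K = 2.

2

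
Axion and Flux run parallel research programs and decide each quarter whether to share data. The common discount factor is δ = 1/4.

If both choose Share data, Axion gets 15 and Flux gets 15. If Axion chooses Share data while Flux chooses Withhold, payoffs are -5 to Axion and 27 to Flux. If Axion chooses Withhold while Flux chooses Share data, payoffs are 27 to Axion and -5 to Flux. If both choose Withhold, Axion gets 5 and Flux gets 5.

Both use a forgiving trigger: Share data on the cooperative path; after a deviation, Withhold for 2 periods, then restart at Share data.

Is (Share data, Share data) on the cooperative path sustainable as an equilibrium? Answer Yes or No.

IC: δ+…+δ^2 ≥ (27−15)/(15−5) = 6/5.
At δ = 1/4: partial sum = 0.3125 < 1.2000. Cooperation not sustainable.

No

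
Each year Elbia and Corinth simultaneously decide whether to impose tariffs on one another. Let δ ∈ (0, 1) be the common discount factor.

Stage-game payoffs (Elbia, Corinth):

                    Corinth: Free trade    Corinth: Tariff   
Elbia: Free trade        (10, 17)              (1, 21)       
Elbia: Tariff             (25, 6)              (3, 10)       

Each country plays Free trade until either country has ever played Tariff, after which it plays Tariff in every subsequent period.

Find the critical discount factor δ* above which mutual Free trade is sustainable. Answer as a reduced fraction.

15/22

For Elbia: deviation gain 25−10 = 15, per-period punishment loss 10−3 = 7. IC gives δ ≥ 15/22.
For Corinth: gain 4, loss 7 per period, so δ ≥ 4/11.
The tighter constraint is Elbia's, so cooperation needs δ ≥ 15/22.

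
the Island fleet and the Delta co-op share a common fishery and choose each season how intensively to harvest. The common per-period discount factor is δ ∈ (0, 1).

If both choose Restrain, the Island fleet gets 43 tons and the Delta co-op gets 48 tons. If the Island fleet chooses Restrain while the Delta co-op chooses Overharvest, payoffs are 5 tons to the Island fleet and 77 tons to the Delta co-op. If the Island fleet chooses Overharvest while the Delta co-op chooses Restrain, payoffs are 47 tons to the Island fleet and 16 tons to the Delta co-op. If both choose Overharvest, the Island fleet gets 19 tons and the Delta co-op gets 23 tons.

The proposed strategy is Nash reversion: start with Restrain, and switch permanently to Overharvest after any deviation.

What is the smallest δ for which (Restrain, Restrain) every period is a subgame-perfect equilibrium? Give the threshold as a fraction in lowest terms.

29/54

the Island fleet: cooperation gives 43 each period; deviation gives 47 once then 19 forever.
  43/(1−δ) ≥ 47 + 19δ/(1−δ) ⇒ δ ≥ 4/28 = 1/7.
the Delta co-op: cooperation gives 48 each period; deviation gives 77 once then 23 forever.
  δ ≥ 29/54.
Both must hold, so the binding constraint is the Delta co-op's: δ ≥ 29/54.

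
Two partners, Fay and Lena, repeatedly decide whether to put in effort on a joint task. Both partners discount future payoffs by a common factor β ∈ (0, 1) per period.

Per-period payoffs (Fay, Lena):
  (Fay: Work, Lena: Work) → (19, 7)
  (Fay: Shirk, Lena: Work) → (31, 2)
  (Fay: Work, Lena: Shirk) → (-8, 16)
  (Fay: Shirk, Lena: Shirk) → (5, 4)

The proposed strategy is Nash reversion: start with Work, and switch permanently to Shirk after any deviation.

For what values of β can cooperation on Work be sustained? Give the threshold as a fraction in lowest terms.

3/4

Fay: cooperation gives 19 each period; deviation gives 31 once then 5 forever.
  19/(1−β) ≥ 31 + 5β/(1−β) ⇒ β ≥ 12/26 = 6/13.
Lena: cooperation gives 7 each period; deviation gives 16 once then 4 forever.
  β ≥ 9/12 = 3/4.
Both must hold, so the binding constraint is Lena's: β ≥ 3/4.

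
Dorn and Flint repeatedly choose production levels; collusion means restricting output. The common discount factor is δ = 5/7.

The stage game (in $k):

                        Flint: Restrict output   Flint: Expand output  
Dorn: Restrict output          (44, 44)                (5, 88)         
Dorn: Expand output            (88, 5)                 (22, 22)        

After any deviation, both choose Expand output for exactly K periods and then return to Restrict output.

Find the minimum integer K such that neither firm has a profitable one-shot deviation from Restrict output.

5

Need Σ_{k=1}^{K} δ^k ≥ (88−44)/(44−22) = 2.0000 at δ = 5/7.
At K = 4 the sum is 1.8492 < 2.0000; at K = 5 it is 2.0352 ≥ 2.0000.
So the minimum punishment length is K = 5.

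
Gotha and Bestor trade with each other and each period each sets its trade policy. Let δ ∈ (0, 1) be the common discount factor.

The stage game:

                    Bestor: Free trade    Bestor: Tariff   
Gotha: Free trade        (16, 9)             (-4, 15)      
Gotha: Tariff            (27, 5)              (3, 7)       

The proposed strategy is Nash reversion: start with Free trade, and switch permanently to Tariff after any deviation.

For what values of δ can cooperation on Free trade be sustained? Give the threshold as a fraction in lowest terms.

Gotha's threshold: (27−16)/(27−3) = 11/24.
Bestor's threshold: (15−9)/(15−7) = 3/4.
11/24 < 3/4, so Bestor binds and δ* = 3/4.

3/4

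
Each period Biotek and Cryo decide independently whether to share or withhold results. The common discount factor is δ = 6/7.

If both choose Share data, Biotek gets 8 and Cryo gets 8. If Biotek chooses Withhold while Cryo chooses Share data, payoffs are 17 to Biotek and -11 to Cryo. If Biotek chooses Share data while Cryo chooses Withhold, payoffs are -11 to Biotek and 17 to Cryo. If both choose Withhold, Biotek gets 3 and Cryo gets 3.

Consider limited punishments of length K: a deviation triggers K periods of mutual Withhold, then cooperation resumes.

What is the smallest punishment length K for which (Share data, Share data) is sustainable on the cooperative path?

No profitable deviation requires (8−3)(δ+…+δ^K) ≥ 17−8, i.e. δ+…+δ^K ≥ 9/5 ≈ 1.8000.
With δ = 6/7, the partial sums are K=1: 0.8571, K=2: 1.5918, K=3: 2.2216.
K = 3 is the first length at which the sum reaches 1.8000.

3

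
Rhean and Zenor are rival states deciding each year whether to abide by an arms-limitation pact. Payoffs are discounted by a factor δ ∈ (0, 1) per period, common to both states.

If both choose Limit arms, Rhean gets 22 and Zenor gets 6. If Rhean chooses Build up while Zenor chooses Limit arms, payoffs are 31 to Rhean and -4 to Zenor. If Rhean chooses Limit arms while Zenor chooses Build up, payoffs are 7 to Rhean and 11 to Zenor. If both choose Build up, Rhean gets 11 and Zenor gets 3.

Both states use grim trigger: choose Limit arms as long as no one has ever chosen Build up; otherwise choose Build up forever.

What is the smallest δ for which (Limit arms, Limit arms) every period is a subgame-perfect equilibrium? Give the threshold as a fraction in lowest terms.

For Rhean: deviation gain 31−22 = 9, per-period punishment loss 22−11 = 11. IC gives δ ≥ 9/20.
For Zenor: gain 5, loss 3 per period, so δ ≥ 5/8.
The tighter constraint is Zenor's, so cooperation needs δ ≥ 5/8.

5/8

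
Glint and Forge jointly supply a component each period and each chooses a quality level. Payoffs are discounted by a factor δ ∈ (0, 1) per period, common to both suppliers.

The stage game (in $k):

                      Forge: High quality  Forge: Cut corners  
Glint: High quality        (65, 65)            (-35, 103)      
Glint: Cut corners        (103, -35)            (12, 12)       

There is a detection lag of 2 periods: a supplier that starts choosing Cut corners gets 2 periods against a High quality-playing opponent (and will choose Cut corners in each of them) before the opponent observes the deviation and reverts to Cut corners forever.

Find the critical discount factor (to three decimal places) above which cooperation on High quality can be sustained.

Deviating for the 2 undetected periods gains 103−65 = 38 per period over cooperation, then loses 65−12 = 53 per period forever once punishment starts.
Gain: 38(1 + δ + … + δ^1); loss: 53·δ^2/(1−δ).
No profitable deviation ⇔ 38(1−δ^2) ≤ 53·δ^2, i.e. δ^2 ≥ 38/(38+53) = 38/91.
Hence δ ≥ (38/91)^(1/2) ≈ 0.646.

0.646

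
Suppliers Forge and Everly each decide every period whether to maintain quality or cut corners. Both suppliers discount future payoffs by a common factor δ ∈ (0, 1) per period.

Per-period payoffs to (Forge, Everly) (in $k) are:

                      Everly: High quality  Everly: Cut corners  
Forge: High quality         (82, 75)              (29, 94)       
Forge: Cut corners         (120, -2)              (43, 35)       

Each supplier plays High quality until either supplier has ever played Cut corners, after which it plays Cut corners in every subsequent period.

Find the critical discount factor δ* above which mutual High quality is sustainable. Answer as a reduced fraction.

Forge: cooperation gives 82 each period; deviation gives 120 once then 43 forever.
  82/(1−δ) ≥ 120 + 43δ/(1−δ) ⇒ δ ≥ 38/77.
Everly: cooperation gives 75 each period; deviation gives 94 once then 35 forever.
  δ ≥ 19/59.
Both must hold, so the binding constraint is Forge's: δ ≥ 38/77.

38/77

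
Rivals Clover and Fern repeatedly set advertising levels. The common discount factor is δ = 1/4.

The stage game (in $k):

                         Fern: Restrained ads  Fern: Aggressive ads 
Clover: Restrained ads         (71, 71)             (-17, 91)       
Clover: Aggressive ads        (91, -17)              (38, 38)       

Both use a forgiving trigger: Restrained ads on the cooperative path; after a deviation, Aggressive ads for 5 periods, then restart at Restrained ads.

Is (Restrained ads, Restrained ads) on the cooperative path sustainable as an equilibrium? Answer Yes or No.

No

A one-shot deviation gives 91 now, then 38 for 5 periods, then back to 71.
Gain from deviating: (91−71) today; loss: (71−38) in each of the next 5 periods.
No-deviation condition: (71−38)(δ+…+δ^5) ≥ 91−71, i.e. δ+…+δ^5 ≥ 20/33.
At δ = 1/4: δ+…+δ^5 = 0.3330 < 0.6061.
So cooperation is not sustainable.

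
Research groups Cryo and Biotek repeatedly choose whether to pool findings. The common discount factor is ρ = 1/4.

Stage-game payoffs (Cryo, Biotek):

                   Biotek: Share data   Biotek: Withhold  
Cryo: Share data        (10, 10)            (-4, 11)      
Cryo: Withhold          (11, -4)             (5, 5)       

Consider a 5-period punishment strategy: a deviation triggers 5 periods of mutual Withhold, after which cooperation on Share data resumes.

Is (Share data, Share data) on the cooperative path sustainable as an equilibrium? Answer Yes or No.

IC: ρ+…+ρ^5 ≥ (11−10)/(10−5) = 1/5.
At ρ = 1/4: partial sum = 0.3330 ≥ 0.2000. Cooperation sustainable.

Yes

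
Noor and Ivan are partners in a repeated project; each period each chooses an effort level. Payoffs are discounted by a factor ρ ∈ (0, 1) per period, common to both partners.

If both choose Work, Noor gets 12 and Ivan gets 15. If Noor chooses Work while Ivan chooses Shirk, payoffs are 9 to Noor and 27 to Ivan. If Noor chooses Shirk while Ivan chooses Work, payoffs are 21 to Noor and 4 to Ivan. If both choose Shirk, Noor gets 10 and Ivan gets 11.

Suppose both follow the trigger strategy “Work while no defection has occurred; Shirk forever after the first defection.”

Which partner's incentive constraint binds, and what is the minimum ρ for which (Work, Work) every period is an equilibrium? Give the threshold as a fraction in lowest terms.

Noor; ρ ≥ 9/11

For Noor: deviation gain 21−12 = 9, per-period punishment loss 12−10 = 2. IC gives ρ ≥ 9/11.
For Ivan: gain 12, loss 4 per period, so ρ ≥ 12/16 = 3/4.
The tighter constraint is Noor's, so cooperation needs ρ ≥ 9/11.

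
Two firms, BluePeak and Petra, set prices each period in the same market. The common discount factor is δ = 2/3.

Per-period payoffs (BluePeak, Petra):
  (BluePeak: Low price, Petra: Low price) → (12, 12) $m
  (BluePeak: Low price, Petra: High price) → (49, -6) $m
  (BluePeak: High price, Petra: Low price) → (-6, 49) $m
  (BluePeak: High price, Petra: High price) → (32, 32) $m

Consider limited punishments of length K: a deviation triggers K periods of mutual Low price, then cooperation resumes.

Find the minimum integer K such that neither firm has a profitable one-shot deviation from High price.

2

IC: δ(1−δ^K)/(1−δ) ≥ (49−32)/(32−12) = 17/20.
With δ = 2/3: need 1 − δ^K ≥ 17/20·(1−2/3)/(2/3), i.e. δ^K ≤ 0.5750.
Since (2/3)^1 = 0.6667 and (2/3)^2 = 0.4444, the smallest such K is 2.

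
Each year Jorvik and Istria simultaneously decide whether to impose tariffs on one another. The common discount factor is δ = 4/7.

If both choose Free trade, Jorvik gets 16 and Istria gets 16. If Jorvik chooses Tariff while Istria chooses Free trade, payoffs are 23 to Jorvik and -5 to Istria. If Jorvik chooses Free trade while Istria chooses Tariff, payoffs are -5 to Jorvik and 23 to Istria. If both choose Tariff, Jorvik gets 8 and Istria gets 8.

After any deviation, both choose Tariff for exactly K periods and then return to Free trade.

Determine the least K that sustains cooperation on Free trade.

Need Σ_{k=1}^{K} δ^k ≥ (23−16)/(16−8) = 0.8750 at δ = 4/7.
At K = 1 the sum is 0.5714 < 0.8750; at K = 2 it is 0.8980 ≥ 0.8750.
So the minimum punishment length is K = 2.

2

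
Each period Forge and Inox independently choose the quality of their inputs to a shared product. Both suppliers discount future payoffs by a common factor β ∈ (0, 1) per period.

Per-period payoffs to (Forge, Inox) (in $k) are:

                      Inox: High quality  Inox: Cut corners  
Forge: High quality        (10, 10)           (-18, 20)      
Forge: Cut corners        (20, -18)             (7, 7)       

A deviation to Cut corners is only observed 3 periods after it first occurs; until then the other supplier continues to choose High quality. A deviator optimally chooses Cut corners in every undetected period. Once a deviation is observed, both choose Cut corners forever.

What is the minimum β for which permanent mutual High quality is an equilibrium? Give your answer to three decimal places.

Deviating for the 3 undetected periods gains 20−10 = 10 per period over cooperation, then loses 10−7 = 3 per period forever once punishment starts.
Gain: 10(1 + β + … + β^2); loss: 3·β^3/(1−β).
No profitable deviation ⇔ 10(1−β^3) ≤ 3·β^3, i.e. β^3 ≥ 10/(10+3) = 10/13.
Hence β ≥ (10/13)^(1/3) ≈ 0.916.

0.916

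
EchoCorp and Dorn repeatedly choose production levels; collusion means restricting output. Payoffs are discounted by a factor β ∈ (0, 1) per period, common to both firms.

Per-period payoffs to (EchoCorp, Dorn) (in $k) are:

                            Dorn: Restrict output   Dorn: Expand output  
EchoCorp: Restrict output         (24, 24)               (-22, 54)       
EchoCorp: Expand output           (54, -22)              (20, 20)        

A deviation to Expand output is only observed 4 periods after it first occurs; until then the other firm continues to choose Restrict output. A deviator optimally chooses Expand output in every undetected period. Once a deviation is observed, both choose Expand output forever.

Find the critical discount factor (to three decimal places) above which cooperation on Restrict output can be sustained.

Deviating for the 4 undetected periods gains 54−24 = 30 per period over cooperation, then loses 24−20 = 4 per period forever once punishment starts.
Gain: 30(1 + β + … + β^3); loss: 4·β^4/(1−β).
No profitable deviation ⇔ 30(1−β^4) ≤ 4·β^4, i.e. β^4 ≥ 30/(30+4) = 15/17.
Hence β ≥ (15/17)^(1/4) ≈ 0.969.

0.969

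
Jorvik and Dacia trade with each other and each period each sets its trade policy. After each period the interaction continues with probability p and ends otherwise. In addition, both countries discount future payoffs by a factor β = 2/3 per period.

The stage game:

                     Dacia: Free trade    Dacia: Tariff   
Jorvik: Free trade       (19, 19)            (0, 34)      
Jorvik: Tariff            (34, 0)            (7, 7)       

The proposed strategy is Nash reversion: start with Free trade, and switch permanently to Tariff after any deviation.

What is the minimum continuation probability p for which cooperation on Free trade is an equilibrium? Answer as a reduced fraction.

With continuation probability p and discount β, the effective per-period discount factor is βp.
Grim-trigger IC: βp ≥ (34−19)/(34−7) = 5/9.
So p ≥ (5/9)/(2/3) = 5/6.

5/6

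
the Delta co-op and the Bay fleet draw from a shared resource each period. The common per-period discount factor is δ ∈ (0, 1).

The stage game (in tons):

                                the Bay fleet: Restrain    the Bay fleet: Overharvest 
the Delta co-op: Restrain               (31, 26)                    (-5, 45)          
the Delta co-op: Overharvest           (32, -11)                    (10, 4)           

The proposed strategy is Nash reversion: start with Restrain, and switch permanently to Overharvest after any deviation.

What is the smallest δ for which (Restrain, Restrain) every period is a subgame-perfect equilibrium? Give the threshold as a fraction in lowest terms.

For the Delta co-op: deviation gain 32−31 = 1, per-period punishment loss 31−10 = 21. IC gives δ ≥ 1/22.
For the Bay fleet: gain 19, loss 22 per period, so δ ≥ 19/41.
The tighter constraint is the Bay fleet's, so cooperation needs δ ≥ 19/41.

19/41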